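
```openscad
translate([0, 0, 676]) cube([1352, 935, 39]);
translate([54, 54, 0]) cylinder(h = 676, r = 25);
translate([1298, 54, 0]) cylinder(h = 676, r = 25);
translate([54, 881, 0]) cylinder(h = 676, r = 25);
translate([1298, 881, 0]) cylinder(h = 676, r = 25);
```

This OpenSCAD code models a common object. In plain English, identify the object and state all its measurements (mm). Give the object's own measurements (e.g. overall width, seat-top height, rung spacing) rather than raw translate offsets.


A rectangular dining table. The top is 1352×935×39 mm with its upper surface at z = 715 mm. It stands on four round legs of 50 mm diameter, each leg's bounding box inset 29 mm from the nearest pair of top edges, running from the floor to the underside of the top.


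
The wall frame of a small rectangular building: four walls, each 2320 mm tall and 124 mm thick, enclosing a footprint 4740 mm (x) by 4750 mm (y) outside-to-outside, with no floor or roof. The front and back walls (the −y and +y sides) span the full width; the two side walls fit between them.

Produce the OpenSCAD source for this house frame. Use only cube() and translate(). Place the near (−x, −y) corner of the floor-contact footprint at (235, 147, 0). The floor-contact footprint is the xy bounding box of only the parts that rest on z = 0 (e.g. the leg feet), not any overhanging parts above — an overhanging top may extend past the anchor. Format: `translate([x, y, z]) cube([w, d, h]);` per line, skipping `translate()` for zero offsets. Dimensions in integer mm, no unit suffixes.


translate([235, 147, 0]) cube([4740, 124, 2320]);
translate([235, 4773, 0]) cube([4740, 124, 2320]);
translate([235, 271, 0]) cube([124, 4502, 2320]);
translate([4851, 271, 0]) cube([124, 4502, 2320]);


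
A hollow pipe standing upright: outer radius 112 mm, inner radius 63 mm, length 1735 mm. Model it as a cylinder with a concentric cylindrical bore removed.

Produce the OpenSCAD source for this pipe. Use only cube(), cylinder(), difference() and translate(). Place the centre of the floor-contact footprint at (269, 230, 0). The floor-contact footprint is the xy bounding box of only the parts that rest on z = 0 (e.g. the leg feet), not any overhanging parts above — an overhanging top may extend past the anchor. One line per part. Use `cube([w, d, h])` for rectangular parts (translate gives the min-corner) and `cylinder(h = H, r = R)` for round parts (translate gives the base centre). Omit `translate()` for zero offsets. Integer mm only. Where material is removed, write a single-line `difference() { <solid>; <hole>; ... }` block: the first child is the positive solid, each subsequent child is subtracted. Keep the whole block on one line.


difference() { translate([269, 230, 0]) cylinder(h = 1735, r = 112); translate([269, 230, 0]) cylinder(h = 1735, r = 63); }


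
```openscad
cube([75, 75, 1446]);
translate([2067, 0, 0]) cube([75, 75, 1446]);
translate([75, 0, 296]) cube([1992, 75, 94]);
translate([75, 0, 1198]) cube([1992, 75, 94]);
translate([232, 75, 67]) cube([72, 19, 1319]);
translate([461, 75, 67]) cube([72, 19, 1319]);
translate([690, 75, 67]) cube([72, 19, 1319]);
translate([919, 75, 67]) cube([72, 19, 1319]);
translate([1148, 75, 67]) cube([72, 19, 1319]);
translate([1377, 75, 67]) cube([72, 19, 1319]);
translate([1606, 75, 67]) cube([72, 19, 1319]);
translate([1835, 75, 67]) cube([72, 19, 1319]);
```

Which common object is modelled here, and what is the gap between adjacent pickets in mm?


A fence section. The picket gap is 157 mm.

Two posts, two rails, 8 pickets — a fence section. Span 1992 mm holds 8 pickets of 72 mm with 9 equal gaps: ⌊(1992 − 8·72) / 9⌋ = 157 mm.


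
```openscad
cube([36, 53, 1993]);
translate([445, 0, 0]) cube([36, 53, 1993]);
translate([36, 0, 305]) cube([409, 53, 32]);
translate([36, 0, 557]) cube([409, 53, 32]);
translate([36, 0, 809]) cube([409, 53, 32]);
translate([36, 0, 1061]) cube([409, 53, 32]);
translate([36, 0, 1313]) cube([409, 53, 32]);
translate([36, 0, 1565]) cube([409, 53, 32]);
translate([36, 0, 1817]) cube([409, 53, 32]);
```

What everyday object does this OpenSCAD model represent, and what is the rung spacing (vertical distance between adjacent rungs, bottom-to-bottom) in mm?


A ladder. The rung spacing is 252 mm.

Two tall 36×53 posts with 7 short bars between them — a ladder. Adjacent rungs sit at z = 305 and z = 557, so the spacing is 557 − 305 = 252 mm.


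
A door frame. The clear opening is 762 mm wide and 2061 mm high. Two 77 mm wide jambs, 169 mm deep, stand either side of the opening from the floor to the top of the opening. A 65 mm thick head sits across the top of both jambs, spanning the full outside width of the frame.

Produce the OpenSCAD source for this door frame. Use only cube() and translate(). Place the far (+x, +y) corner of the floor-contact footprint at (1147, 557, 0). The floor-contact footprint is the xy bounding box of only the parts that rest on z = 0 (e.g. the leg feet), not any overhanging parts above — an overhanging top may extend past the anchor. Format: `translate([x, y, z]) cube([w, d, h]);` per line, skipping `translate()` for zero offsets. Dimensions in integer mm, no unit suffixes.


translate([231, 388, 0]) cube([77, 169, 2061]);
translate([1070, 388, 0]) cube([77, 169, 2061]);
translate([231, 388, 2061]) cube([916, 169, 65]);


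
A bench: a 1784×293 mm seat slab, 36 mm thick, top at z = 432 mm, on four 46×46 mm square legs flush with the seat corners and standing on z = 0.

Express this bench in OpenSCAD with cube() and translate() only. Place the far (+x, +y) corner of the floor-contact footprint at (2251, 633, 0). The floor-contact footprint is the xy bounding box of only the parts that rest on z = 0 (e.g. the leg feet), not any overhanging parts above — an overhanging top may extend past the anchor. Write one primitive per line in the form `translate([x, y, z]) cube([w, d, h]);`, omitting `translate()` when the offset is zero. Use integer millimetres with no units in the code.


translate([467, 340, 396]) cube([1784, 293, 36]);
translate([467, 340, 0]) cube([46, 46, 396]);
translate([467, 587, 0]) cube([46, 46, 396]);
translate([2205, 340, 0]) cube([46, 46, 396]);
translate([2205, 587, 0]) cube([46, 46, 396]);


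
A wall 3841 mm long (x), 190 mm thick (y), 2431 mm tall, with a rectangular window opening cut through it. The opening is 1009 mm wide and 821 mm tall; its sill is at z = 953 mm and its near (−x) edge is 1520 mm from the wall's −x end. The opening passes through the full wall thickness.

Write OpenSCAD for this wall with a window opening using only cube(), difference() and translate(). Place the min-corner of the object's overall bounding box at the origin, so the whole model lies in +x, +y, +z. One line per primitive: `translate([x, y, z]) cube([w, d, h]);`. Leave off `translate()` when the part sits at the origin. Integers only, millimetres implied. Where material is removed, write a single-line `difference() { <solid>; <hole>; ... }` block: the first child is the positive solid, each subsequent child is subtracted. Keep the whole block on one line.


difference() { cube([3841, 190, 2431]); translate([1520, 0, 953]) cube([1009, 190, 821]); }


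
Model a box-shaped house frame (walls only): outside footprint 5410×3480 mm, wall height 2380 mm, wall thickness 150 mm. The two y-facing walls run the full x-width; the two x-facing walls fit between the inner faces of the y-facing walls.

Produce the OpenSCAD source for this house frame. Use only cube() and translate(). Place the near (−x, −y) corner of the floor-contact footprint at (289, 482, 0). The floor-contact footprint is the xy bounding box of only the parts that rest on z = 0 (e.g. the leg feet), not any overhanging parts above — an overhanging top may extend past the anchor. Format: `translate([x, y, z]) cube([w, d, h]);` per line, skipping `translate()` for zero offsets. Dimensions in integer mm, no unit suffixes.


translate([289, 482, 0]) cube([5410, 150, 2380]);
translate([289, 3812, 0]) cube([5410, 150, 2380]);
translate([289, 632, 0]) cube([150, 3180, 2380]);
translate([5549, 632, 0]) cube([150, 3180, 2380]);


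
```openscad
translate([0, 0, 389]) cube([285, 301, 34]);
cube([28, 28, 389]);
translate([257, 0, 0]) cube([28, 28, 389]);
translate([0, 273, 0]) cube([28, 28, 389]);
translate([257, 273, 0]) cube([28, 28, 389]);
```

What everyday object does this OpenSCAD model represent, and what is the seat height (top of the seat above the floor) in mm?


A stool. The seat height is 423 mm.

A 285×301×34 slab at z = 389 on four corner posts — a stool. The seat top is 389 + 34 = 423 mm.


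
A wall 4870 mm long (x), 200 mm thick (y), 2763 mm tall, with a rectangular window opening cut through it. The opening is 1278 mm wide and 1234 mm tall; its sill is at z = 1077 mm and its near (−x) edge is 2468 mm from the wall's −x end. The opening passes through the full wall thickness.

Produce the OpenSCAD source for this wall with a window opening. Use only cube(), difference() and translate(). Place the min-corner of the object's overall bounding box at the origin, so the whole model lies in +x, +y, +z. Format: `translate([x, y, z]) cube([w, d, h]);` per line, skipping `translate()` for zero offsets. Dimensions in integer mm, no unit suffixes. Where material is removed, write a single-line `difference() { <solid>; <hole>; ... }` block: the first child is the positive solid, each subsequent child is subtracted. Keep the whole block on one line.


difference() { cube([4870, 200, 2763]); translate([2468, 0, 1077]) cube([1278, 200, 1234]); }


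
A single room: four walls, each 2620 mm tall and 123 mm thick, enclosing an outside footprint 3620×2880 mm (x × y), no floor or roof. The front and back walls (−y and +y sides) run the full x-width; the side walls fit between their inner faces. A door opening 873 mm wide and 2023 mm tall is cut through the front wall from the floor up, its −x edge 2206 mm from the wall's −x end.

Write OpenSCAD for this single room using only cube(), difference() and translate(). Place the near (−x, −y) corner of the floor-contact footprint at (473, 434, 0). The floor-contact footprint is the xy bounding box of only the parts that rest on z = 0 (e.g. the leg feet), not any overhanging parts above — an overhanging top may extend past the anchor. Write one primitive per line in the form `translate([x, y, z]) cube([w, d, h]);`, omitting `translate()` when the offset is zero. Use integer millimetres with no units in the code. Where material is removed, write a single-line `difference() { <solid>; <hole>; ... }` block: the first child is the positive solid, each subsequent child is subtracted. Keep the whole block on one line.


difference() { translate([473, 434, 0]) cube([3620, 123, 2620]); translate([2679, 434, 0]) cube([873, 123, 2023]); }
translate([473, 3191, 0]) cube([3620, 123, 2620]);
translate([473, 557, 0]) cube([123, 2634, 2620]);
translate([3970, 557, 0]) cube([123, 2634, 2620]);


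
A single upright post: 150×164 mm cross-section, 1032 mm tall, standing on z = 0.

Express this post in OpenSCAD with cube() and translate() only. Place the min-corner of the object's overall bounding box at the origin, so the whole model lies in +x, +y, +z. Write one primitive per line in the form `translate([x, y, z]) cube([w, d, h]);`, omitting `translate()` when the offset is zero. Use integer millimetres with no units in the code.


cube([150, 164, 1032]);


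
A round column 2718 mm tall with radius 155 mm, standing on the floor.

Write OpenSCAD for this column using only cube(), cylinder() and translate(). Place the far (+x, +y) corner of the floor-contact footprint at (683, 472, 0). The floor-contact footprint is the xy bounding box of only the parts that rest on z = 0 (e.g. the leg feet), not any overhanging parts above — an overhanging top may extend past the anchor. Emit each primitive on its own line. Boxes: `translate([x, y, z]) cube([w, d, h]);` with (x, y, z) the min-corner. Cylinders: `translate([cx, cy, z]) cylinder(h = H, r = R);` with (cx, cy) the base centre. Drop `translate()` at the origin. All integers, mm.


translate([528, 317, 0]) cylinder(h = 2718, r = 155);


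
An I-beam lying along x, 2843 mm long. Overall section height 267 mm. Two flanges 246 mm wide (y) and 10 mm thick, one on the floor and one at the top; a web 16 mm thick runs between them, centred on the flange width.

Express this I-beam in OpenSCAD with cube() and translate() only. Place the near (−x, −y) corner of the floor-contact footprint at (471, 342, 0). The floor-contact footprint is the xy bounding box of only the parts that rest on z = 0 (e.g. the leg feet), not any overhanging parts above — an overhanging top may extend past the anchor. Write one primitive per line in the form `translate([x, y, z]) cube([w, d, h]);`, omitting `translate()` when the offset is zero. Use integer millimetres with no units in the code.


translate([471, 342, 0]) cube([2843, 246, 10]);
translate([471, 457, 10]) cube([2843, 16, 247]);
translate([471, 342, 257]) cube([2843, 246, 10]);


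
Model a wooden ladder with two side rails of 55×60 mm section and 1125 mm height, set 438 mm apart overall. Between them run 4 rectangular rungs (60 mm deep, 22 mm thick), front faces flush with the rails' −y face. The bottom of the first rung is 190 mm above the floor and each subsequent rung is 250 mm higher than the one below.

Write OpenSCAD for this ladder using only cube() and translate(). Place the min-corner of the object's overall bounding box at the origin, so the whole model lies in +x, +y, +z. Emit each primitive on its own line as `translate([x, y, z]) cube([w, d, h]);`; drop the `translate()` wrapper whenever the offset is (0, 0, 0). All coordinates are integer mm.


// rung span = 438 - 2*55 = 328
// rung[k] z = 190 + k*250
cube([55, 60, 1125]);
translate([383, 0, 0]) cube([55, 60, 1125]);
translate([55, 0, 190]) cube([328, 60, 22]);
translate([55, 0, 440]) cube([328, 60, 22]);
translate([55, 0, 690]) cube([328, 60, 22]);
translate([55, 0, 940]) cube([328, 60, 22]);


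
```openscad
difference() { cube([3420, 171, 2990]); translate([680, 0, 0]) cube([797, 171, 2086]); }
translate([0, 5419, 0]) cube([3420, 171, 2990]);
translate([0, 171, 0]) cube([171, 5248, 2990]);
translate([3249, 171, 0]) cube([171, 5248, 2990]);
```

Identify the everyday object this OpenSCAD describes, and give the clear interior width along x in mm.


A single room. The interior width is 3078 mm.

Four walls enclosing a rectangle with a door in the front wall — a room. Outside width 3420 minus two 171 mm walls gives 3078 mm.


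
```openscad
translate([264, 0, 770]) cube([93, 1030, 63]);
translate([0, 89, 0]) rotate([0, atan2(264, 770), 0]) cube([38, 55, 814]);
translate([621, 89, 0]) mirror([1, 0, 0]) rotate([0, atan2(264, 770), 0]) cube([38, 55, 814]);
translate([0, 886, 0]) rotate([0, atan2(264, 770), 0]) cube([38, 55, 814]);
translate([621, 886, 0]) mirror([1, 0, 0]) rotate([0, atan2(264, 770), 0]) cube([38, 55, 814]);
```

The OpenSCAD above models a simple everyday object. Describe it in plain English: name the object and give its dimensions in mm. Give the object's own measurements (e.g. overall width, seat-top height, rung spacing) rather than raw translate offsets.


A sawhorse. A 93×1030×63 mm beam (x, y, z) sits on two A-frame leg pairs. Each pair is two raked legs of 38×55 mm section (55 mm along y) splaying symmetrically in x. Each leg rises 770 mm vertically over 264 mm of horizontal reach and is 814 mm long along its own axis. Every leg's outer bottom edge rests on the floor and its outer top edge meets a bottom edge of the beam — the left legs (tilting toward +x) meet the beam's −x bottom edge, the right legs (their mirror images, tilting toward −x) meet its +x bottom edge — so the leg tops tuck under the beam, the beam's underside is 770 mm above the floor, and the feet are 621 mm apart outside-to-outside with the beam centred between them. The two leg pairs are set in 89 mm from either end of the beam.


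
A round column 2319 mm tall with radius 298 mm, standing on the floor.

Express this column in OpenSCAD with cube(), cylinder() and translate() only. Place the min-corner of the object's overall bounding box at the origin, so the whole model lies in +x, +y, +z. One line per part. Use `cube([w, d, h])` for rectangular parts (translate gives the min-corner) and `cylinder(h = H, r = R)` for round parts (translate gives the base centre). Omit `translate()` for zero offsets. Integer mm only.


translate([298, 298, 0]) cylinder(h = 2319, r = 298);


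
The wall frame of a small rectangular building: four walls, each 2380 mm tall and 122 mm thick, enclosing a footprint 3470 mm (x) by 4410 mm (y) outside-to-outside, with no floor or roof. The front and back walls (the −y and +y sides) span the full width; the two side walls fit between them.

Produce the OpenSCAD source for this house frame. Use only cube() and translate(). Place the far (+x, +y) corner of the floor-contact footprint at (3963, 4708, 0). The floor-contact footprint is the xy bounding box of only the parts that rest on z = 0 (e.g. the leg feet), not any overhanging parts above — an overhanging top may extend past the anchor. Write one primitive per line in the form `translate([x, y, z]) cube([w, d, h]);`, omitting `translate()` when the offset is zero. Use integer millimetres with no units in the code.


translate([493, 298, 0]) cube([3470, 122, 2380]);
translate([493, 4586, 0]) cube([3470, 122, 2380]);
translate([493, 420, 0]) cube([122, 4166, 2380]);
translate([3841, 420, 0]) cube([122, 4166, 2380]);


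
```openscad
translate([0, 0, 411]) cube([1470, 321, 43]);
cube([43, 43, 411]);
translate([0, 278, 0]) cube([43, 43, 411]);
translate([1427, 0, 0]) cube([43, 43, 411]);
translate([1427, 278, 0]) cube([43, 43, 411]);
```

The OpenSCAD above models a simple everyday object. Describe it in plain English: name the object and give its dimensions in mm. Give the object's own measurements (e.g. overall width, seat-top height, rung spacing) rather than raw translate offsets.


A long wooden bench with a 1470 mm (x) × 321 mm (y) seat, 43 mm thick, its top surface 454 mm above the floor. Four 43 mm square legs at the seat corners, flush with the edges, run from z = 0 to the seat underside.


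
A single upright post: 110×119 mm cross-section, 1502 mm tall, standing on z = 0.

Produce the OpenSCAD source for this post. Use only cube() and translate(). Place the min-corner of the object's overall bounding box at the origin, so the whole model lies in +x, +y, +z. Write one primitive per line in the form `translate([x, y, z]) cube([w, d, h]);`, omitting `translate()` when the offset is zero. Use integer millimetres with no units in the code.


cube([110, 119, 1502]);


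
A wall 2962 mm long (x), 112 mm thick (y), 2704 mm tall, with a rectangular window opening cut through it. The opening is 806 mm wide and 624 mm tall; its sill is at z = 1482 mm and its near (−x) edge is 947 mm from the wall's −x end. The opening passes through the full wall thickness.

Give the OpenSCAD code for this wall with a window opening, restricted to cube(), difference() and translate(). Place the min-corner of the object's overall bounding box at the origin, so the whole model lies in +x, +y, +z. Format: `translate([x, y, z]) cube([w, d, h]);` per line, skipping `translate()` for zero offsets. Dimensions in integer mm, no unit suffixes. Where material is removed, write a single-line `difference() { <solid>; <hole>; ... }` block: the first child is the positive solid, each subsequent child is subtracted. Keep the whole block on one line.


difference() { cube([2962, 112, 2704]); translate([947, 0, 1482]) cube([806, 112, 624]); }


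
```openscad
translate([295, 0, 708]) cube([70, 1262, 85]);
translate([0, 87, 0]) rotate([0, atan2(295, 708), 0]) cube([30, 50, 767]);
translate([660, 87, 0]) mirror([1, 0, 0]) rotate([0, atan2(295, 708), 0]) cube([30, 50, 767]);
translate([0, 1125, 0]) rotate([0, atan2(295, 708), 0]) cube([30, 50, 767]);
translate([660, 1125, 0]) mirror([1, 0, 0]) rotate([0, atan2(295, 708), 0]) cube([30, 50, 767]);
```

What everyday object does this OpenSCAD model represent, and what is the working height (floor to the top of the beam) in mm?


A sawhorse. The overall height is 793 mm.

A beam across two mirrored pairs of raked legs — a sawhorse. The beam's underside is at z = 708 (matching the legs' vertical rise in atan2(295, 708)) and the beam is 85 mm tall, so its top is at 708 + 85 = 793 mm. The raked legs top out at the beam's underside, so that is the highest point.


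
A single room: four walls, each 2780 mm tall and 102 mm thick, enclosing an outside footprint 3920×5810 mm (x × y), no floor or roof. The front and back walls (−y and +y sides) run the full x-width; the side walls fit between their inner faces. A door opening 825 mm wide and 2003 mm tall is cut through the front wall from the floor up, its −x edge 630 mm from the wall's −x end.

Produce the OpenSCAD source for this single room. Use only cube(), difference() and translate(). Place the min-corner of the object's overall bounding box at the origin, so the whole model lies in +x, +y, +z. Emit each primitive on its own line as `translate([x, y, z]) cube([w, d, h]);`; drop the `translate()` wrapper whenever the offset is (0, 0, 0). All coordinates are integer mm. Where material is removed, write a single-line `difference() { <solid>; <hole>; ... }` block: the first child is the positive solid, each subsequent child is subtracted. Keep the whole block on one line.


difference() { cube([3920, 102, 2780]); translate([630, 0, 0]) cube([825, 102, 2003]); }
translate([0, 5708, 0]) cube([3920, 102, 2780]);
translate([0, 102, 0]) cube([102, 5606, 2780]);
translate([3818, 102, 0]) cube([102, 5606, 2780]);


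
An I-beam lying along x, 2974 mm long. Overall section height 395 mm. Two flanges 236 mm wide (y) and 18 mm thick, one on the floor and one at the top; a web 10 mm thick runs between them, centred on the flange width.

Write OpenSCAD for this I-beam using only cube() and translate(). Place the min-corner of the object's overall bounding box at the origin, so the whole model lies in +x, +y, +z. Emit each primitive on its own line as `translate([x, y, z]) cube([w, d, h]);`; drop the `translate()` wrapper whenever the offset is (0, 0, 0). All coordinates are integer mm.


cube([2974, 236, 18]);
translate([0, 113, 18]) cube([2974, 10, 359]);
translate([0, 0, 377]) cube([2974, 236, 18]);


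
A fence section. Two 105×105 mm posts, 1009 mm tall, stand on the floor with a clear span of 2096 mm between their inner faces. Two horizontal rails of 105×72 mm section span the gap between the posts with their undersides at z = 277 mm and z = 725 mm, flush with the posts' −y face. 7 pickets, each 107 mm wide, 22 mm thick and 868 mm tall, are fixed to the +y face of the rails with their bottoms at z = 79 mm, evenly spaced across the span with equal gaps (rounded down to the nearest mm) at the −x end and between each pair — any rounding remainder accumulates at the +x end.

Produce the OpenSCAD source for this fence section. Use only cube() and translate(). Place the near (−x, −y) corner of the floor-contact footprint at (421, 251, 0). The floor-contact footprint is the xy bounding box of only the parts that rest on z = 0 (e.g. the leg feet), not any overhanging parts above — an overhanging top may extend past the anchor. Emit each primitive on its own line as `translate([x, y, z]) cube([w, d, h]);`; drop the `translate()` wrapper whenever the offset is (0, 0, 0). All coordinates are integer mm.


translate([421, 251, 0]) cube([105, 105, 1009]);
translate([2622, 251, 0]) cube([105, 105, 1009]);
translate([526, 251, 277]) cube([2096, 105, 72]);
translate([526, 251, 725]) cube([2096, 105, 72]);
translate([694, 356, 79]) cube([107, 22, 868]);
translate([969, 356, 79]) cube([107, 22, 868]);
translate([1244, 356, 79]) cube([107, 22, 868]);
translate([1519, 356, 79]) cube([107, 22, 868]);
translate([1794, 356, 79]) cube([107, 22, 868]);
translate([2069, 356, 79]) cube([107, 22, 868]);
translate([2344, 356, 79]) cube([107, 22, 868]);


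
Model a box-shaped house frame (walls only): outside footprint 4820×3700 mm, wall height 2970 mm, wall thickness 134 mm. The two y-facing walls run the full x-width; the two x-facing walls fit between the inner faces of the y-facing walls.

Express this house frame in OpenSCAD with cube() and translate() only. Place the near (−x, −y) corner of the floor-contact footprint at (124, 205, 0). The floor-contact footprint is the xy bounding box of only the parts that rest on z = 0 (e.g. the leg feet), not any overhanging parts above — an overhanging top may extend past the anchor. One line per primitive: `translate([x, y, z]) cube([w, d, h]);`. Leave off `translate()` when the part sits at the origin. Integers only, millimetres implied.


translate([124, 205, 0]) cube([4820, 134, 2970]);
translate([124, 3771, 0]) cube([4820, 134, 2970]);
translate([124, 339, 0]) cube([134, 3432, 2970]);
translate([4810, 339, 0]) cube([134, 3432, 2970]);


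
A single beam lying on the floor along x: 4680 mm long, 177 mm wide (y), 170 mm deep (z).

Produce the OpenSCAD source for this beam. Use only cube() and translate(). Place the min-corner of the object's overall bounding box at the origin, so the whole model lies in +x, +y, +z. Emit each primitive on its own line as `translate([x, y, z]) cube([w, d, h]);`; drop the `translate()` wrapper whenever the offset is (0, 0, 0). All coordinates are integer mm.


cube([4680, 177, 170]);


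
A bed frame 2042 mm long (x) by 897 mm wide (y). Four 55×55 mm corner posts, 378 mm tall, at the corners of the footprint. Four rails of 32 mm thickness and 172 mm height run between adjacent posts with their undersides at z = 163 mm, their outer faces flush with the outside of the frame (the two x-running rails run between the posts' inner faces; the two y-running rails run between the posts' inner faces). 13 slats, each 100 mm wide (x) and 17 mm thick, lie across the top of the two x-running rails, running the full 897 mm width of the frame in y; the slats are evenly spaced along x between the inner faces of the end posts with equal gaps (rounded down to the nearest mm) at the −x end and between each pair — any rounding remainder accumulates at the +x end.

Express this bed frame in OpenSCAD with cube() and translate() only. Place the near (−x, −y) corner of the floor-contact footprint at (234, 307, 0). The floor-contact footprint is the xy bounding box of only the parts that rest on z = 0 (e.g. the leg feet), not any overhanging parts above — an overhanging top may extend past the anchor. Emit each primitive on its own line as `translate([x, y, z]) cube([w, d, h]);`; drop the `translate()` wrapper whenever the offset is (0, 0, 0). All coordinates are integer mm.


translate([234, 307, 0]) cube([55, 55, 378]);
translate([234, 1149, 0]) cube([55, 55, 378]);
translate([2221, 307, 0]) cube([55, 55, 378]);
translate([2221, 1149, 0]) cube([55, 55, 378]);
translate([289, 307, 163]) cube([1932, 32, 172]);
translate([289, 1172, 163]) cube([1932, 32, 172]);
translate([234, 362, 163]) cube([32, 787, 172]);
translate([2244, 362, 163]) cube([32, 787, 172]);
translate([334, 307, 335]) cube([100, 897, 17]);
translate([479, 307, 335]) cube([100, 897, 17]);
translate([624, 307, 335]) cube([100, 897, 17]);
translate([769, 307, 335]) cube([100, 897, 17]);
translate([914, 307, 335]) cube([100, 897, 17]);
translate([1059, 307, 335]) cube([100, 897, 17]);
translate([1204, 307, 335]) cube([100, 897, 17]);
translate([1349, 307, 335]) cube([100, 897, 17]);
translate([1494, 307, 335]) cube([100, 897, 17]);
translate([1639, 307, 335]) cube([100, 897, 17]);
translate([1784, 307, 335]) cube([100, 897, 17]);
translate([1929, 307, 335]) cube([100, 897, 17]);
translate([2074, 307, 335]) cube([100, 897, 17]);


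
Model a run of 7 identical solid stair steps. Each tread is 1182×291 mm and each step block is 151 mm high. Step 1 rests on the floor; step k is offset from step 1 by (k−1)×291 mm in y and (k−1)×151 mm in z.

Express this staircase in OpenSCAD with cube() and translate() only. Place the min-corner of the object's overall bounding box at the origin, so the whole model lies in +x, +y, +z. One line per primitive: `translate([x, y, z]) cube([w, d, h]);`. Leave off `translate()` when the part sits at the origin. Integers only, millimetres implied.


cube([1182, 291, 151]);
translate([0, 291, 151]) cube([1182, 291, 151]);
translate([0, 582, 302]) cube([1182, 291, 151]);
translate([0, 873, 453]) cube([1182, 291, 151]);
translate([0, 1164, 604]) cube([1182, 291, 151]);
translate([0, 1455, 755]) cube([1182, 291, 151]);
translate([0, 1746, 906]) cube([1182, 291, 151]);


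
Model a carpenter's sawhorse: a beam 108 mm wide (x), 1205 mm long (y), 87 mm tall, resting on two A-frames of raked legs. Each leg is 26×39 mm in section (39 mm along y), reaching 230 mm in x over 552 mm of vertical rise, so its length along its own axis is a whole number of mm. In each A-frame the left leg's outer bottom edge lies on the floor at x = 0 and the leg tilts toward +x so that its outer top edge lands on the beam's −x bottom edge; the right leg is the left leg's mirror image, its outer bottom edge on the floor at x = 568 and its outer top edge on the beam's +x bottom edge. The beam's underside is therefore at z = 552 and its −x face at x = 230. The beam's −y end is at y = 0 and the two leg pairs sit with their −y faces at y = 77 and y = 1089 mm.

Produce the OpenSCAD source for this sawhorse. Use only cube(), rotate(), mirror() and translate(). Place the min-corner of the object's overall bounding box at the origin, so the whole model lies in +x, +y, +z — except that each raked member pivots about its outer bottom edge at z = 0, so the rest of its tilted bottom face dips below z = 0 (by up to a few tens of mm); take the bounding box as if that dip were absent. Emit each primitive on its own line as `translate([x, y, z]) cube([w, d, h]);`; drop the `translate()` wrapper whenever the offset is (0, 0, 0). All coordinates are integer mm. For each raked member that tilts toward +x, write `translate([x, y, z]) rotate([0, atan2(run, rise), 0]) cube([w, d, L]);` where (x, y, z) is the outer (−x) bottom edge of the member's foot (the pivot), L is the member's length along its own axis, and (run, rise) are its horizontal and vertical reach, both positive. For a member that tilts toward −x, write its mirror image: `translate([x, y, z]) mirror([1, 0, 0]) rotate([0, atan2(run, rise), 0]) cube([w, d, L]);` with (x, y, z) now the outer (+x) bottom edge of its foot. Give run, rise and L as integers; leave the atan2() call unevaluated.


translate([230, 0, 552]) cube([108, 1205, 87]);
translate([0, 77, 0]) rotate([0, atan2(230, 552), 0]) cube([26, 39, 598]);
translate([568, 77, 0]) mirror([1, 0, 0]) rotate([0, atan2(230, 552), 0]) cube([26, 39, 598]);
translate([0, 1089, 0]) rotate([0, atan2(230, 552), 0]) cube([26, 39, 598]);
translate([568, 1089, 0]) mirror([1, 0, 0]) rotate([0, atan2(230, 552), 0]) cube([26, 39, 598]);


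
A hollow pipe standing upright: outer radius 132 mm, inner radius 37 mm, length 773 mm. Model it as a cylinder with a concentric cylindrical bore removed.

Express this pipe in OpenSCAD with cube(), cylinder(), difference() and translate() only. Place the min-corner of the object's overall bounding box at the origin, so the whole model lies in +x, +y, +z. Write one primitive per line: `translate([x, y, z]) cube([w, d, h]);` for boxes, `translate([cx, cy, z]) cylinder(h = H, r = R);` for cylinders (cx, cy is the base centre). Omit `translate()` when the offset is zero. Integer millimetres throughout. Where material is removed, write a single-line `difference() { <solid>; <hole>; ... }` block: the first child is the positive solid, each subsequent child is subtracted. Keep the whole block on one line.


difference() { translate([132, 132, 0]) cylinder(h = 773, r = 132); translate([132, 132, 0]) cylinder(h = 773, r = 37); }


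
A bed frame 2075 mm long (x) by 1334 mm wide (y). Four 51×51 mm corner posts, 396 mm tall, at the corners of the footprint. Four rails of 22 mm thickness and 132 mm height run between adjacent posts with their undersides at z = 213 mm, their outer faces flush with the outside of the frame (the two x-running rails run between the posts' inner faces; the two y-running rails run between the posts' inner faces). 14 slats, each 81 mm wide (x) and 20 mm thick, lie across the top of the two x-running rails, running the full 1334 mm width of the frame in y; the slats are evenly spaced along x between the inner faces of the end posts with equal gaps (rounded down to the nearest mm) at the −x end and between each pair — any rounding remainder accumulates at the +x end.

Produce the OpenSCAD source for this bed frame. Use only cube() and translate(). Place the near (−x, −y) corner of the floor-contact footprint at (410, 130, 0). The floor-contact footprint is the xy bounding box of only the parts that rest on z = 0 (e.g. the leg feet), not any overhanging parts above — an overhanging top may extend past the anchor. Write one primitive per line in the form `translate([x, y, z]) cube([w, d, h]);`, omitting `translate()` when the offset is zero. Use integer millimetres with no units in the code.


// slat z = rail_z + rail_h = 213 + 132 = 345
// slat gap = ⌊(1973 − 14·81) / 15⌋ = 55
translate([410, 130, 0]) cube([51, 51, 396]);
translate([410, 1413, 0]) cube([51, 51, 396]);
translate([2434, 130, 0]) cube([51, 51, 396]);
translate([2434, 1413, 0]) cube([51, 51, 396]);
translate([461, 130, 213]) cube([1973, 22, 132]);
translate([461, 1442, 213]) cube([1973, 22, 132]);
translate([410, 181, 213]) cube([22, 1232, 132]);
translate([2463, 181, 213]) cube([22, 1232, 132]);
translate([516, 130, 345]) cube([81, 1334, 20]);
translate([652, 130, 345]) cube([81, 1334, 20]);
translate([788, 130, 345]) cube([81, 1334, 20]);
translate([924, 130, 345]) cube([81, 1334, 20]);
translate([1060, 130, 345]) cube([81, 1334, 20]);
translate([1196, 130, 345]) cube([81, 1334, 20]);
translate([1332, 130, 345]) cube([81, 1334, 20]);
translate([1468, 130, 345]) cube([81, 1334, 20]);
translate([1604, 130, 345]) cube([81, 1334, 20]);
translate([1740, 130, 345]) cube([81, 1334, 20]);
translate([1876, 130, 345]) cube([81, 1334, 20]);
translate([2012, 130, 345]) cube([81, 1334, 20]);
translate([2148, 130, 345]) cube([81, 1334, 20]);
translate([2284, 130, 345]) cube([81, 1334, 20]);


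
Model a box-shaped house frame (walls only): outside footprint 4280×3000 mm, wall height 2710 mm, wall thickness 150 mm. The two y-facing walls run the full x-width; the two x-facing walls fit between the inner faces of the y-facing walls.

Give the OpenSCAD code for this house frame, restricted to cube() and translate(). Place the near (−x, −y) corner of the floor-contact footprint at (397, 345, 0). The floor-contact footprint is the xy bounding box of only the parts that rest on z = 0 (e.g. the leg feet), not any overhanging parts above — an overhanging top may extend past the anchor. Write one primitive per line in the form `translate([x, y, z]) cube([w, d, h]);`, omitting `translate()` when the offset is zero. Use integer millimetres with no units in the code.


translate([397, 345, 0]) cube([4280, 150, 2710]);
translate([397, 3195, 0]) cube([4280, 150, 2710]);
translate([397, 495, 0]) cube([150, 2700, 2710]);
translate([4527, 495, 0]) cube([150, 2700, 2710]);


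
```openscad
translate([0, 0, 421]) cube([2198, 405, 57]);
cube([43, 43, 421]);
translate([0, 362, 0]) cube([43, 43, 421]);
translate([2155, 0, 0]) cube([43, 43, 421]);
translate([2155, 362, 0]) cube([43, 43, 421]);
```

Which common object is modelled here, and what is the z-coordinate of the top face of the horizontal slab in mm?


A bench. The seat-top height is 478 mm.

A long slab on four corner posts — a bench. The slab sits at z = 421 with thickness 57, so the top is 421 + 57 = 478 mm.


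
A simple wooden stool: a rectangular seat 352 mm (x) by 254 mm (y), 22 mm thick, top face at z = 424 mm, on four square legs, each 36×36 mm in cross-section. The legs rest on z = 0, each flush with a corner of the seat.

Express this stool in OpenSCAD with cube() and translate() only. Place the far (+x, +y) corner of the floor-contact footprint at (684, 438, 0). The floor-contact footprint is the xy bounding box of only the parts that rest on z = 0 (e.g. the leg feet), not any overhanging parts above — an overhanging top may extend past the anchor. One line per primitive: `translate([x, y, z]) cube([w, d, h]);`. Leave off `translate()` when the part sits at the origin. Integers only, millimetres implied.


translate([332, 184, 402]) cube([352, 254, 22]);
translate([332, 184, 0]) cube([36, 36, 402]);
translate([648, 184, 0]) cube([36, 36, 402]);
translate([332, 402, 0]) cube([36, 36, 402]);
translate([648, 402, 0]) cube([36, 36, 402]);


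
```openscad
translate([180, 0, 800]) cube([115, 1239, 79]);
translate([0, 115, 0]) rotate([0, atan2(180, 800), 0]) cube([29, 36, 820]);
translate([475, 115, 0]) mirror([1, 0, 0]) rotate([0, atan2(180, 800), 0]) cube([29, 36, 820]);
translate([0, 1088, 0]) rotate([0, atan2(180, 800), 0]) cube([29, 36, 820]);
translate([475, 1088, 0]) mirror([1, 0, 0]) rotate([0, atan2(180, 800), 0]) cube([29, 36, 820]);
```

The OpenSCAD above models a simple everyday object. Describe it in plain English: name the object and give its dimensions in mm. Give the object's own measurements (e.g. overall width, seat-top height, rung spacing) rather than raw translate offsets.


A sawhorse. A 115×1239×79 mm beam (x, y, z) sits on two A-frame leg pairs. Each pair is two raked legs of 29×36 mm section (36 mm along y) splaying symmetrically in x. Each leg rises 800 mm vertically over 180 mm of horizontal reach and is 820 mm long along its own axis. Every leg's outer bottom edge rests on the floor and its outer top edge meets a bottom edge of the beam — the left legs (tilting toward +x) meet the beam's −x bottom edge, the right legs (their mirror images, tilting toward −x) meet its +x bottom edge — so the leg tops tuck under the beam, the beam's underside is 800 mm above the floor, and the feet are 475 mm apart outside-to-outside with the beam centred between them. The two leg pairs are set in 115 mm from either end of the beam.


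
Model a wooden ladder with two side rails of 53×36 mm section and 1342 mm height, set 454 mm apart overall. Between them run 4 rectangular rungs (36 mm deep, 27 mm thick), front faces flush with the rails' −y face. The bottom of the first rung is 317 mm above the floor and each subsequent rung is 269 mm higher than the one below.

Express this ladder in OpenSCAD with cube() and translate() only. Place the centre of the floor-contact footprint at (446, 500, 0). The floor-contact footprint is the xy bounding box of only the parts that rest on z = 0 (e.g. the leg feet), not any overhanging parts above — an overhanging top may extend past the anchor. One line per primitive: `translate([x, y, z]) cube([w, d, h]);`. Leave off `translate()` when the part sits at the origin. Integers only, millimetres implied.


translate([219, 482, 0]) cube([53, 36, 1342]);
translate([620, 482, 0]) cube([53, 36, 1342]);
translate([272, 482, 317]) cube([348, 36, 27]);
translate([272, 482, 586]) cube([348, 36, 27]);
translate([272, 482, 855]) cube([348, 36, 27]);
translate([272, 482, 1124]) cube([348, 36, 27]);


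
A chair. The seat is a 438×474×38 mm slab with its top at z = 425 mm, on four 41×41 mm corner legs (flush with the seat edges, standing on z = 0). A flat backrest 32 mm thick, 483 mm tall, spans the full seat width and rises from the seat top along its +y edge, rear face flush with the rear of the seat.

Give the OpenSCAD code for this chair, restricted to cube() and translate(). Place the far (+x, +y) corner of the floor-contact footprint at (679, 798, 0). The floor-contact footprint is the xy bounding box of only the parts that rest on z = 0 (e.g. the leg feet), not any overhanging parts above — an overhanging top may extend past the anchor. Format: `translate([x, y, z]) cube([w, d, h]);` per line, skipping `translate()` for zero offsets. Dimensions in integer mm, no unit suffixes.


translate([241, 324, 387]) cube([438, 474, 38]);
translate([241, 324, 0]) cube([41, 41, 387]);
translate([638, 324, 0]) cube([41, 41, 387]);
translate([241, 757, 0]) cube([41, 41, 387]);
translate([638, 757, 0]) cube([41, 41, 387]);
translate([241, 766, 425]) cube([438, 32, 483]);
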